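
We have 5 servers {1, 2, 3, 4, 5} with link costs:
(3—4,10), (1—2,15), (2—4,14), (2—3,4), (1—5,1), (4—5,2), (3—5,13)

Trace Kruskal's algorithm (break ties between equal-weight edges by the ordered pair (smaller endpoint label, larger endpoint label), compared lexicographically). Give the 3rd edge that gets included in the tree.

2-3

Sort edges by weight, then run Kruskal:
1—5 (1): add — endpoints in different components.
4—5 (2): add — endpoints in different components.
2—3 (4): add — endpoints in different components.
3—4 (10): add — endpoints in different components.
The 3rd edge added is 2—3.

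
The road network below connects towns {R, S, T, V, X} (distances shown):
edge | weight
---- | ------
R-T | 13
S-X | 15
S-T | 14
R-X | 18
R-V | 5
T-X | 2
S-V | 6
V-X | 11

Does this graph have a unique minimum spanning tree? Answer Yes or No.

Kruskal's algorithm — process edges by increasing weight (ties by edge label):
T-X (2): add. Components now {S} {R} {T,X} {V}
R-V (5): add. Components now {S} {R,V} {T,X}
S-V (6): add. Components now {R,S,V} {T,X}
V-X (11): add. Components now {R,S,T,V,X}
Every non-tree edge has weight strictly greater than the heaviest edge on the tree path between its endpoints, so the MST is unique.

Yes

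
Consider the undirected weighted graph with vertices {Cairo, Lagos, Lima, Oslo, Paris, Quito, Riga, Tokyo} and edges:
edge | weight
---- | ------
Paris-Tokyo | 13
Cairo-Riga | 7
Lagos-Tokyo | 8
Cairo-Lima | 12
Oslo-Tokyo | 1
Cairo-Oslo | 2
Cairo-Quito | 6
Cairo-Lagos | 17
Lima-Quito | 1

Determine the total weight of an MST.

38

Grow the tree from Paris using Prim:
Step 1: cheapest edge leaving the tree is Paris-Tokyo (13); add Tokyo.
Step 2: cheapest edge leaving the tree is Oslo-Tokyo (1); add Oslo.
Step 3: cheapest edge leaving the tree is Cairo-Oslo (2); add Cairo.
Step 4: cheapest edge leaving the tree is Cairo-Quito (6); add Quito.
Step 5: cheapest edge leaving the tree is Lima-Quito (1); add Lima.
Step 6: cheapest edge leaving the tree is Cairo-Riga (7); add Riga.
Step 7: cheapest edge leaving the tree is Lagos-Tokyo (8); add Lagos.
MST edges: Paris-Tokyo, Oslo-Tokyo, Cairo-Oslo, Cairo-Quito, Lima-Quito, Cairo-Riga, Lagos-Tokyo; total weight 13+1+2+6+1+7+8 = 38.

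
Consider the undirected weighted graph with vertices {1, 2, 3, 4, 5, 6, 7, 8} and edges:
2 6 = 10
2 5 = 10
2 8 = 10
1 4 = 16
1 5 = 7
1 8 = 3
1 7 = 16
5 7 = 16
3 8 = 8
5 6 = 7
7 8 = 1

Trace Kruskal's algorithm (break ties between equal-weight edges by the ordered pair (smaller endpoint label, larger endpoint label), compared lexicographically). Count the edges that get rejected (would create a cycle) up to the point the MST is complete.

Sort edges by weight, then run Kruskal:
7 8 (1): add — endpoints in different components.
1 8 (3): add — endpoints in different components.
1 5 (7): add — endpoints in different components.
5 6 (7): add — endpoints in different components.
3 8 (8): add — endpoints in different components.
2 5 (10): add — endpoints in different components.
2 6 (10): skip — 2 and 6 already connected.
2 8 (10): skip — 2 and 8 already connected.
1 4 (16): add — endpoints in different components.
Edges rejected before the tree was complete: 2.

2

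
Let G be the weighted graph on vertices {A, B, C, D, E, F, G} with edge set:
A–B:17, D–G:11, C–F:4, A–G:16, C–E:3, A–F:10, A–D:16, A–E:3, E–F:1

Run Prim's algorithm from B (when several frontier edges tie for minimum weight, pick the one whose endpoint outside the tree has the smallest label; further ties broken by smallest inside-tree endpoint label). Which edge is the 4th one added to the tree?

Prim, starting at B.
Step 1: cheapest edge leaving the tree is A–B (17); add A.
Step 2: cheapest edge leaving the tree is A–E (3); add E.
Step 3: cheapest edge leaving the tree is E–F (1); add F.
Step 4: cheapest edge leaving the tree is C–E (3); add C.
Step 5: cheapest edge leaving the tree is A–D (16); add D.
Step 6: cheapest edge leaving the tree is D–G (11); add G.
The 4th edge added is C–E.

C-E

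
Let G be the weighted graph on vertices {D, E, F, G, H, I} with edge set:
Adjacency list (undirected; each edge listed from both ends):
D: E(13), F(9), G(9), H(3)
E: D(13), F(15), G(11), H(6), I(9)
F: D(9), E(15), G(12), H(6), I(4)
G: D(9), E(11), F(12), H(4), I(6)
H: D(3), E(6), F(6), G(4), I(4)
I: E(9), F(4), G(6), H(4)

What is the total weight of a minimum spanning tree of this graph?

Prim's algorithm from E:
Step 1: frontier [E—H 6, E—I 9, E—G 11, D—E 13, E—F 15] → take E—H (6); add H.
Step 2: frontier [E—I 9, E—G 11, D—E 13, E—F 15, D—H 3, G—H 4, H—I 4, F—H 6] → take D—H (3); add D.
Step 3: frontier [D—F 9, D—G 9, E—I 9, E—G 11, E—F 15, G—H 4, H—I 4, F—H 6] → take G—H (4); add G.
Step 4: frontier [D—F 9, E—I 9, E—F 15, G—I 6, F—G 12, H—I 4, F—H 6] → take H—I (4); add I.
Step 5: frontier [D—F 9, E—F 15, F—G 12, F—H 6, F—I 4] → take F—I (4); add F.
MST edges: E—H, D—H, G—H, H—I, F—I; total weight 6+3+4+4+4 = 21.

21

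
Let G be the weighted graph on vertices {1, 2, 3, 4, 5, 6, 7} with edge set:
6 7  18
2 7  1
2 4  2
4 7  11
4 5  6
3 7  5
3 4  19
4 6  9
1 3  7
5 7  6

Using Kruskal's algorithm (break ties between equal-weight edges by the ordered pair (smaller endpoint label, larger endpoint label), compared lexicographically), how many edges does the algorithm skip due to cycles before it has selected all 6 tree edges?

Sort edges by weight, then run Kruskal:
2 7 (1): add — endpoints in different components.
2 4 (2): add — endpoints in different components.
3 7 (5): add — endpoints in different components.
4 5 (6): add — endpoints in different components.
5 7 (6): skip — 5 and 7 already connected.
1 3 (7): add — endpoints in different components.
4 6 (9): add — endpoints in different components.
Edges rejected before the tree was complete: 1.

1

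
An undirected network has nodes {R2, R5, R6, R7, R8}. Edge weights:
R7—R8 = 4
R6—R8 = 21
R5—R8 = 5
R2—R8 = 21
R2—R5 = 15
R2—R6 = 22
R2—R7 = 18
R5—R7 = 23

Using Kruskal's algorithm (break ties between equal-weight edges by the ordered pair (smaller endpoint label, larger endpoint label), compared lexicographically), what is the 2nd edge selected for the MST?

R5-R8

Sort edges by weight, then run Kruskal:
R7—R8 (4): add — endpoints in different components.
R5—R8 (5): add — endpoints in different components.
R2—R5 (15): add — endpoints in different components.
R2—R7 (18): skip — R7 and R2 already connected.
R2—R8 (21): skip — R8 and R2 already connected.
R6—R8 (21): add — endpoints in different components.
The 2nd edge added is R5—R8.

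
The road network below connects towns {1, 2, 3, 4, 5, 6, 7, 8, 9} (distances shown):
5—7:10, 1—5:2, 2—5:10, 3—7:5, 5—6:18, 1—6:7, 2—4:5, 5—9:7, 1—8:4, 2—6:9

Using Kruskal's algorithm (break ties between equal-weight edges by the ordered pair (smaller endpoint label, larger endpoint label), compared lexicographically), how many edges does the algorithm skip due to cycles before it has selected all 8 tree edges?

Kruskal: consider edges lightest-first.
1—5 (2): add — endpoints in different components.
1—8 (4): add — endpoints in different components.
2—4 (5): add — endpoints in different components.
3—7 (5): add — endpoints in different components.
1—6 (7): add — endpoints in different components.
5—9 (7): add — endpoints in different components.
2—6 (9): add — endpoints in different components.
2—5 (10): skip — 2 and 5 already connected.
5—7 (10): add — endpoints in different components.
Edges rejected before the tree was complete: 1.

1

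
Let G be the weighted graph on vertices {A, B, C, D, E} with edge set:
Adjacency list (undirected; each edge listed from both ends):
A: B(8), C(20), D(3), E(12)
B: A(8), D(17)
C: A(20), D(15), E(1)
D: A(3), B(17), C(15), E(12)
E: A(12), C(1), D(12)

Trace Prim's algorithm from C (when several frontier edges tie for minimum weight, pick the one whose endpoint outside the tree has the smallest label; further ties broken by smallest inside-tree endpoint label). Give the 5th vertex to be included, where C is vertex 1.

B

Prim's algorithm from C:
Step 1: cheapest edge leaving the tree is C-E (1); add E.
Step 2: cheapest edge leaving the tree is A-E (12); add A.
Step 3: cheapest edge leaving the tree is A-D (3); add D.
Step 4: cheapest edge leaving the tree is A-B (8); add B.
Vertex order: C, E, A, D, B. The 5th vertex is B.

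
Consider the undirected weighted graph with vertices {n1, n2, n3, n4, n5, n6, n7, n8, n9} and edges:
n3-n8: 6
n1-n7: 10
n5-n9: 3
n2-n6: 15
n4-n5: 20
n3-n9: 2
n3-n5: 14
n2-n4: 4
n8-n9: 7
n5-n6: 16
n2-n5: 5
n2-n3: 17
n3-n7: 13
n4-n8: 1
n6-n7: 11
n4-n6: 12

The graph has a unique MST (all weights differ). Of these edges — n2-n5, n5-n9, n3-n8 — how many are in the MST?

2

Kruskal: consider edges lightest-first.
n4-n8 (1): add — endpoints in different components.
n3-n9 (2): add — endpoints in different components.
n5-n9 (3): add — endpoints in different components.
n2-n4 (4): add — endpoints in different components.
n2-n5 (5): add — endpoints in different components.
n3-n8 (6): skip — n3 and n8 already connected.
n8-n9 (7): skip — n8 and n9 already connected.
n1-n7 (10): add — endpoints in different components.
n6-n7 (11): add — endpoints in different components.
n4-n6 (12): add — endpoints in different components.
MST edge set: {n4-n8, n3-n9, n5-n9, n2-n4, n2-n5, n1-n7, n6-n7, n4-n6}.
Of the listed edges, {n2-n5, n5-n9} are in the MST → 2.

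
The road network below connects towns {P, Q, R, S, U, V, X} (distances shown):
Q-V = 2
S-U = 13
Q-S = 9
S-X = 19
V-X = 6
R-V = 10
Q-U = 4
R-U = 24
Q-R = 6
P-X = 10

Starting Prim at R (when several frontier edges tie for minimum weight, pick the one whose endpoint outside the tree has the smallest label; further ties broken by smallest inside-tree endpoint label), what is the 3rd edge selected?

Q-U

Grow the tree from R using Prim:
Step 1: cheapest edge leaving the tree is Q-R (6); add Q.
Step 2: cheapest edge leaving the tree is Q-V (2); add V.
Step 3: cheapest edge leaving the tree is Q-U (4); add U.
Step 4: cheapest edge leaving the tree is V-X (6); add X.
Step 5: cheapest edge leaving the tree is Q-S (9); add S.
Step 6: cheapest edge leaving the tree is P-X (10); add P.
The 3rd edge added is Q-U.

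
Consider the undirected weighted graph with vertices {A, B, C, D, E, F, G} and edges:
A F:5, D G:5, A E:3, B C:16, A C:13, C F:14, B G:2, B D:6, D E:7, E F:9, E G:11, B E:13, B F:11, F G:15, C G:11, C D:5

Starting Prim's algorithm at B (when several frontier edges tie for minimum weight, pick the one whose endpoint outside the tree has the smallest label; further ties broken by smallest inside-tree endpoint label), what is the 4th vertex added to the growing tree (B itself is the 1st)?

C

Prim's algorithm from B:
Step 1: cheapest edge leaving the tree is B G (2); add G.
Step 2: cheapest edge leaving the tree is D G (5); add D.
Step 3: cheapest edge leaving the tree is C D (5); add C.
Step 4: cheapest edge leaving the tree is D E (7); add E.
Step 5: cheapest edge leaving the tree is A E (3); add A.
Step 6: cheapest edge leaving the tree is A F (5); add F.
Vertex order: B, G, D, C, E, A, F. The 4th vertex is C.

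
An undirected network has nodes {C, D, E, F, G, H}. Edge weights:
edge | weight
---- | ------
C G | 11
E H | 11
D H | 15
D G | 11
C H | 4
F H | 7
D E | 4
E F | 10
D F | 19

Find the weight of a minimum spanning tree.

36

Kruskal's algorithm — process edges by increasing weight (ties by edge label):
C H (4): add — endpoints in different components.
D E (4): add — endpoints in different components.
F H (7): add — endpoints in different components.
E F (10): add — endpoints in different components.
C G (11): add — endpoints in different components.
MST edges: C H, D E, F H, E F, C G; total weight 4+4+7+10+11 = 36.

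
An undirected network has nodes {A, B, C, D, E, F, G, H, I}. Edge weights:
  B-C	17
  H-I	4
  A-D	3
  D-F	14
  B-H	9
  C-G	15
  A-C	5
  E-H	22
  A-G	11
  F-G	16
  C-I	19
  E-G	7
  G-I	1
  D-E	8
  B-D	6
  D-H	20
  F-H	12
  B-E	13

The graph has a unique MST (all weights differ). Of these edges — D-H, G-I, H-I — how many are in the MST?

Kruskal's algorithm — process edges by increasing weight (ties by edge label):
G-I (1): add — endpoints in different components.
A-D (3): add — endpoints in different components.
H-I (4): add — endpoints in different components.
A-C (5): add — endpoints in different components.
B-D (6): add — endpoints in different components.
E-G (7): add — endpoints in different components.
D-E (8): add — endpoints in different components.
B-H (9): skip — B and H already connected.
A-G (11): skip — A and G already connected.
F-H (12): add — endpoints in different components.
MST edge set: {G-I, A-D, H-I, A-C, B-D, E-G, D-E, F-H}.
Of the listed edges, {G-I, H-I} are in the MST → 2.

2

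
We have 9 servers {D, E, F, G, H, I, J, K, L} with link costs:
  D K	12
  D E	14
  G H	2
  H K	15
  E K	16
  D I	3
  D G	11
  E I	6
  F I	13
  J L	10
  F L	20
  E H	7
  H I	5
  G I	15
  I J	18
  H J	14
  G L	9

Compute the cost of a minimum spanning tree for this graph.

60

Sort edges by weight, then run Kruskal:
G H (2): add — endpoints in different components.
D I (3): add — endpoints in different components.
H I (5): add — endpoints in different components.
E I (6): add — endpoints in different components.
E H (7): skip — E and H already connected.
G L (9): add — endpoints in different components.
J L (10): add — endpoints in different components.
D G (11): skip — D and G already connected.
D K (12): add — endpoints in different components.
F I (13): add — endpoints in different components.
MST edges: G H, D I, H I, E I, G L, J L, D K, F I; total weight 2+3+5+6+9+10+12+13 = 60.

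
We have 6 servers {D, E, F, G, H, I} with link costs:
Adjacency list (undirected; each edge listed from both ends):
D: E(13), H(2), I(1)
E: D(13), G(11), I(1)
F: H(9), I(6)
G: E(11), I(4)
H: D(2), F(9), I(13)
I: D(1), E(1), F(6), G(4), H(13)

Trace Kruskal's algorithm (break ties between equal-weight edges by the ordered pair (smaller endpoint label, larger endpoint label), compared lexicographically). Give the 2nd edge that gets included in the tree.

E-I

Kruskal: consider edges lightest-first.
D—I (1): add — endpoints in different components.
E—I (1): add — endpoints in different components.
D—H (2): add — endpoints in different components.
G—I (4): add — endpoints in different components.
F—I (6): add — endpoints in different components.
The 2nd edge added is E—I.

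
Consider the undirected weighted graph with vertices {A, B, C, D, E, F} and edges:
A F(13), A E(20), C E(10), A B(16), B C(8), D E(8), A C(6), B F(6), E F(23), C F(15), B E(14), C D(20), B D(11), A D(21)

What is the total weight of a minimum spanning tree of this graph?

Prim, starting at F.
Step 1: frontier [B F 6, A F 13, C F 15, E F 23] → take B F (6); add B.
Step 2: frontier [B C 8, B D 11, B E 14, A B 16, A F 13, C F 15, E F 23] → take B C (8); add C.
Step 3: frontier [B D 11, B E 14, A B 16, A C 6, C E 10, C D 20, A F 13, E F 23] → take A C (6); add A.
Step 4: frontier [A E 20, A D 21, B D 11, B E 14, C E 10, C D 20, E F 23] → take C E (10); add E.
Step 5: frontier [A D 21, B D 11, C D 20, D E 8] → take D E (8); add D.
MST edges: B F, B C, A C, C E, D E; total weight 6+8+6+10+8 = 38.

38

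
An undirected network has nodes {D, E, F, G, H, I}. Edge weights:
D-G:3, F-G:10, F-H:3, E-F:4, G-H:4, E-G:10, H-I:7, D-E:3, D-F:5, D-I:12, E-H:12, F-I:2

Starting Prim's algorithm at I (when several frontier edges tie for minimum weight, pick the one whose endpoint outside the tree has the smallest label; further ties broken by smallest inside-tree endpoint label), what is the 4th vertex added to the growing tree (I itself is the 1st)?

Prim's algorithm from I:
Step 1: frontier [F-I 2, H-I 7, D-I 12] → take F-I (2); add F.
Step 2: frontier [F-H 3, E-F 4, D-F 5, F-G 10, H-I 7, D-I 12] → take F-H (3); add H.
Step 3: frontier [E-F 4, D-F 5, F-G 10, G-H 4, E-H 12, D-I 12] → take E-F (4); add E.
Step 4: frontier [D-E 3, E-G 10, D-F 5, F-G 10, G-H 4, D-I 12] → take D-E (3); add D.
Step 5: frontier [D-G 3, E-G 10, F-G 10, G-H 4] → take D-G (3); add G.
Vertex order: I, F, H, E, D, G. The 4th vertex is E.

E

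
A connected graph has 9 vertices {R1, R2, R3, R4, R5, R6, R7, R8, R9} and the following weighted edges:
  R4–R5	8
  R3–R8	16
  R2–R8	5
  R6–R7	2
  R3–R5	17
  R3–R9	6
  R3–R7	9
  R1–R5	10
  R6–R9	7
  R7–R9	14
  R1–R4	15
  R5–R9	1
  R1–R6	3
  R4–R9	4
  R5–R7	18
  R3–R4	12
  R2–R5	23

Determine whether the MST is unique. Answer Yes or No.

Sort edges by weight, then run Kruskal:
R5–R9 (1): add — endpoints in different components.
R6–R7 (2): add — endpoints in different components.
R1–R6 (3): add — endpoints in different components.
R4–R9 (4): add — endpoints in different components.
R2–R8 (5): add — endpoints in different components.
R3–R9 (6): add — endpoints in different components.
R6–R9 (7): add — endpoints in different components.
R4–R5 (8): skip — R4 and R5 already connected.
R3–R7 (9): skip — R3 and R7 already connected.
R1–R5 (10): skip — R1 and R5 already connected.
R3–R4 (12): skip — R3 and R4 already connected.
R7–R9 (14): skip — R9 and R7 already connected.
R1–R4 (15): skip — R4 and R1 already connected.
R3–R8 (16): add — endpoints in different components.
Every non-tree edge has weight strictly greater than the heaviest edge on the tree path between its endpoints, so the MST is unique.

Yes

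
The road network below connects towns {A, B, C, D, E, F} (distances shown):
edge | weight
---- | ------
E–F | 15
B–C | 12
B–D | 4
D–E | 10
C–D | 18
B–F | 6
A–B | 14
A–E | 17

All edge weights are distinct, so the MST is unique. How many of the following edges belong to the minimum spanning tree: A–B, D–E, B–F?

Kruskal's algorithm — process edges by increasing weight (ties by edge label):
B–D (4): add. Components now {A} {B,D} {C} {E} {F}
B–F (6): add. Components now {A} {B,D,F} {C} {E}
D–E (10): add. Components now {A} {B,D,E,F} {C}
B–C (12): add. Components now {A} {B,C,D,E,F}
A–B (14): add. Components now {A,B,C,D,E,F}
MST edge set: {B–D, B–F, D–E, B–C, A–B}.
Of the listed edges, {A–B, D–E, B–F} are in the MST → 3.

3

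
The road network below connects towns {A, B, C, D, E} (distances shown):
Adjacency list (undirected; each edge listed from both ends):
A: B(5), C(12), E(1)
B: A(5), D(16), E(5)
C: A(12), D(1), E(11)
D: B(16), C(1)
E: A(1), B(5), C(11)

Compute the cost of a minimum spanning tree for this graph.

18

Kruskal: consider edges lightest-first.
A-E (1): add. Components now {A,E} {B} {C} {D}
C-D (1): add. Components now {A,E} {B} {C,D}
A-B (5): add. Components now {A,B,E} {C,D}
B-E (5): skip — B and E already connected.
C-E (11): add. Components now {A,B,C,D,E}
MST edges: A-E, C-D, A-B, C-E; total weight 1+1+5+11 = 18.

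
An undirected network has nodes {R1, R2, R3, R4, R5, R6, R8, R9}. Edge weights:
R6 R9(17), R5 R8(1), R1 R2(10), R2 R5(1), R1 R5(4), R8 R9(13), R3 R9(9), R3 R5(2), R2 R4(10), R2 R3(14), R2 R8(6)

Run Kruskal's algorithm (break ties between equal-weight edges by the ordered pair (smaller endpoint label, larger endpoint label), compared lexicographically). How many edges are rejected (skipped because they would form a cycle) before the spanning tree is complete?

Kruskal: consider edges lightest-first.
R2 R5 (1): add — endpoints in different components.
R5 R8 (1): add — endpoints in different components.
R3 R5 (2): add — endpoints in different components.
R1 R5 (4): add — endpoints in different components.
R2 R8 (6): skip — R2 and R8 already connected.
R3 R9 (9): add — endpoints in different components.
R1 R2 (10): skip — R1 and R2 already connected.
R2 R4 (10): add — endpoints in different components.
R8 R9 (13): skip — R9 and R8 already connected.
R2 R3 (14): skip — R3 and R2 already connected.
R6 R9 (17): add — endpoints in different components.
Edges rejected before the tree was complete: 4.

4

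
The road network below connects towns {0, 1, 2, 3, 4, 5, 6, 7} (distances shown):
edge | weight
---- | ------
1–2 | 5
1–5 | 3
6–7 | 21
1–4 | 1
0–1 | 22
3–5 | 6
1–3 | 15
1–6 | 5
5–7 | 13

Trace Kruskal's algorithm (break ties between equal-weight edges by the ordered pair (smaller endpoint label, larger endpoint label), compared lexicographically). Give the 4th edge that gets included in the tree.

Kruskal's algorithm — process edges by increasing weight (ties by edge label):
1–4 (1): add — endpoints in different components.
1–5 (3): add — endpoints in different components.
1–2 (5): add — endpoints in different components.
1–6 (5): add — endpoints in different components.
3–5 (6): add — endpoints in different components.
5–7 (13): add — endpoints in different components.
1–3 (15): skip — 1 and 3 already connected.
6–7 (21): skip — 6 and 7 already connected.
0–1 (22): add — endpoints in different components.
The 4th edge added is 1–6.

1-6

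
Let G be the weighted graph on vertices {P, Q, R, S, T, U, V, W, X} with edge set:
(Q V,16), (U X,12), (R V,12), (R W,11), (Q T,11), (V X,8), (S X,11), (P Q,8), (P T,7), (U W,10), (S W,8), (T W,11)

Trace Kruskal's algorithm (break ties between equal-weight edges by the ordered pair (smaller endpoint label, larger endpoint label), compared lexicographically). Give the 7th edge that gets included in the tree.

Sort edges by weight, then run Kruskal:
P T (7): add — endpoints in different components.
P Q (8): add — endpoints in different components.
S W (8): add — endpoints in different components.
V X (8): add — endpoints in different components.
U W (10): add — endpoints in different components.
Q T (11): skip — Q and T already connected.
R W (11): add — endpoints in different components.
S X (11): add — endpoints in different components.
T W (11): add — endpoints in different components.
The 7th edge added is S X.

S-X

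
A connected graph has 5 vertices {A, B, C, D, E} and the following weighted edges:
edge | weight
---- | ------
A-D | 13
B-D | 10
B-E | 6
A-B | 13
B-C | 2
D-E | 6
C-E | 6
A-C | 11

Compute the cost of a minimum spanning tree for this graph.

25

Kruskal's algorithm — process edges by increasing weight (ties by edge label):
B-C (2): add — endpoints in different components.
B-E (6): add — endpoints in different components.
C-E (6): skip — C and E already connected.
D-E (6): add — endpoints in different components.
B-D (10): skip — B and D already connected.
A-C (11): add — endpoints in different components.
MST edges: B-C, B-E, D-E, A-C; total weight 2+6+6+11 = 25.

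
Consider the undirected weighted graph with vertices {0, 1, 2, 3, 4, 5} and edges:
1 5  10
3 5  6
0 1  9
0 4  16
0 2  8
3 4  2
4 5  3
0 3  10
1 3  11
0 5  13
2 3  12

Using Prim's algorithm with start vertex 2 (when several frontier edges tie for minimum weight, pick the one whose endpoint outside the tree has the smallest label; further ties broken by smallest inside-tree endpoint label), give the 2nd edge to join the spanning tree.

0-1

Prim's algorithm from 2:
Step 1: cheapest edge leaving the tree is 0 2 (8); add 0.
Step 2: cheapest edge leaving the tree is 0 1 (9); add 1.
Step 3: cheapest edge leaving the tree is 0 3 (10); add 3.
Step 4: cheapest edge leaving the tree is 3 4 (2); add 4.
Step 5: cheapest edge leaving the tree is 4 5 (3); add 5.
The 2nd edge added is 0 1.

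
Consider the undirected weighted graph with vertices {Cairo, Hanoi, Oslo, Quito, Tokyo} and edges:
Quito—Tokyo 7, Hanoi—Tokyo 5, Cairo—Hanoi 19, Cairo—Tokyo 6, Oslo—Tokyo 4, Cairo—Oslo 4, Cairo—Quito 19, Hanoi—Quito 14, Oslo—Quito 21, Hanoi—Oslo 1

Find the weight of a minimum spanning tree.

Prim, starting at Hanoi.
Step 1: cheapest edge leaving the tree is Hanoi—Oslo (1); add Oslo.
Step 2: cheapest edge leaving the tree is Cairo—Oslo (4); add Cairo.
Step 3: cheapest edge leaving the tree is Oslo—Tokyo (4); add Tokyo.
Step 4: cheapest edge leaving the tree is Quito—Tokyo (7); add Quito.
MST edges: Hanoi—Oslo, Cairo—Oslo, Oslo—Tokyo, Quito—Tokyo; total weight 1+4+4+7 = 16.

16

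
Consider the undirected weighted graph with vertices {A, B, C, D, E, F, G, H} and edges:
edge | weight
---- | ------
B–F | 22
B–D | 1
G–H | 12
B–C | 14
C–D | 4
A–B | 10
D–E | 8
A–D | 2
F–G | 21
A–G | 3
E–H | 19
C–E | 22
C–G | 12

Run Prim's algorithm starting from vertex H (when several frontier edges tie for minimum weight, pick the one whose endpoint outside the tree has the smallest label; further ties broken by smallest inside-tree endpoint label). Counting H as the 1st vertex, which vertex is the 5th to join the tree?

B

Prim's algorithm from H:
Step 1: frontier [G–H 12, E–H 19] → take G–H (12); add G.
Step 2: frontier [A–G 3, C–G 12, F–G 21, E–H 19] → take A–G (3); add A.
Step 3: frontier [A–D 2, A–B 10, C–G 12, F–G 21, E–H 19] → take A–D (2); add D.
Step 4: frontier [A–B 10, B–D 1, C–D 4, D–E 8, C–G 12, F–G 21, E–H 19] → take B–D (1); add B.
Step 5: frontier [B–C 14, B–F 22, C–D 4, D–E 8, C–G 12, F–G 21, E–H 19] → take C–D (4); add C.
Step 6: frontier [B–F 22, C–E 22, D–E 8, F–G 21, E–H 19] → take D–E (8); add E.
Step 7: frontier [B–F 22, F–G 21] → take F–G (21); add F.
Vertex order: H, G, A, D, B, C, E, F. The 5th vertex is B.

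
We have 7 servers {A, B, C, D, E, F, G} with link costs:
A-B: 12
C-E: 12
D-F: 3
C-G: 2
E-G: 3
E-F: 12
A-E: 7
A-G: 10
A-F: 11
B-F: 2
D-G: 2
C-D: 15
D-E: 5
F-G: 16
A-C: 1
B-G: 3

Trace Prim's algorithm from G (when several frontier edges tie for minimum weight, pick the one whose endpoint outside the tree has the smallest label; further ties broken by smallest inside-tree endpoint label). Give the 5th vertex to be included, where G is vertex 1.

B

Prim, starting at G.
Step 1: cheapest edge leaving the tree is C-G (2); add C.
Step 2: cheapest edge leaving the tree is A-C (1); add A.
Step 3: cheapest edge leaving the tree is D-G (2); add D.
Step 4: cheapest edge leaving the tree is B-G (3); add B.
Step 5: cheapest edge leaving the tree is B-F (2); add F.
Step 6: cheapest edge leaving the tree is E-G (3); add E.
Vertex order: G, C, A, D, B, F, E. The 5th vertex is B.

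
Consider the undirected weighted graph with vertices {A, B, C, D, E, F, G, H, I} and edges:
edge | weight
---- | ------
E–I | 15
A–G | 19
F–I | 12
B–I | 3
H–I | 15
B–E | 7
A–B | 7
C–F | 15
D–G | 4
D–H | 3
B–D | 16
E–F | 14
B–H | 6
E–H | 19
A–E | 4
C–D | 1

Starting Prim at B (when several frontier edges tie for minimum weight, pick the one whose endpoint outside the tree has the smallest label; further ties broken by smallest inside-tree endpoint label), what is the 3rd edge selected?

D-H

Prim's algorithm from B:
Step 1: cheapest edge leaving the tree is B–I (3); add I.
Step 2: cheapest edge leaving the tree is B–H (6); add H.
Step 3: cheapest edge leaving the tree is D–H (3); add D.
Step 4: cheapest edge leaving the tree is C–D (1); add C.
Step 5: cheapest edge leaving the tree is D–G (4); add G.
Step 6: cheapest edge leaving the tree is A–B (7); add A.
Step 7: cheapest edge leaving the tree is A–E (4); add E.
Step 8: cheapest edge leaving the tree is F–I (12); add F.
The 3rd edge added is D–H.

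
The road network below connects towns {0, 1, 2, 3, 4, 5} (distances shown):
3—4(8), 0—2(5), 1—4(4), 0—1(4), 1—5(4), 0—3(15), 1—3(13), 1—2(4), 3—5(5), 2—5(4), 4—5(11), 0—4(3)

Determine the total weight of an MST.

Kruskal: consider edges lightest-first.
0—4 (3): add — endpoints in different components.
0—1 (4): add — endpoints in different components.
1—2 (4): add — endpoints in different components.
1—4 (4): skip — 1 and 4 already connected.
1—5 (4): add — endpoints in different components.
2—5 (4): skip — 2 and 5 already connected.
0—2 (5): skip — 0 and 2 already connected.
3—5 (5): add — endpoints in different components.
MST edges: 0—4, 0—1, 1—2, 1—5, 3—5; total weight 3+4+4+4+5 = 20.

20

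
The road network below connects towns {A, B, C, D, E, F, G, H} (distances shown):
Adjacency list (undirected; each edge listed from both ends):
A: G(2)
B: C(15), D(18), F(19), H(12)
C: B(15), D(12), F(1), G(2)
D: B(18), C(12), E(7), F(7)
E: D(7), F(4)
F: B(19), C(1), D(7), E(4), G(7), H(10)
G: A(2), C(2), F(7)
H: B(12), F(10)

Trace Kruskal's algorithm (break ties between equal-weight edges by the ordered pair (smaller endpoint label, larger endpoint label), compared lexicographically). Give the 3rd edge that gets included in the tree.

C-G

Sort edges by weight, then run Kruskal:
C–F (1): add — endpoints in different components.
A–G (2): add — endpoints in different components.
C–G (2): add — endpoints in different components.
E–F (4): add — endpoints in different components.
D–E (7): add — endpoints in different components.
D–F (7): skip — D and F already connected.
F–G (7): skip — F and G already connected.
F–H (10): add — endpoints in different components.
B–H (12): add — endpoints in different components.
The 3rd edge added is C–G.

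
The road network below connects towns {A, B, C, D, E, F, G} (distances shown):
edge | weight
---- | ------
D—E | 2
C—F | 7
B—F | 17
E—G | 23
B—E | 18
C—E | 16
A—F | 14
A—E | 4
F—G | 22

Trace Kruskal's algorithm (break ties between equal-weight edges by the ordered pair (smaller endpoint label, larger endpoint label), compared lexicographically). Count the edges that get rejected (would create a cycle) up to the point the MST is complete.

Kruskal's algorithm — process edges by increasing weight (ties by edge label):
D—E (2): add — endpoints in different components.
A—E (4): add — endpoints in different components.
C—F (7): add — endpoints in different components.
A—F (14): add — endpoints in different components.
C—E (16): skip — C and E already connected.
B—F (17): add — endpoints in different components.
B—E (18): skip — B and E already connected.
F—G (22): add — endpoints in different components.
Edges rejected before the tree was complete: 2.

2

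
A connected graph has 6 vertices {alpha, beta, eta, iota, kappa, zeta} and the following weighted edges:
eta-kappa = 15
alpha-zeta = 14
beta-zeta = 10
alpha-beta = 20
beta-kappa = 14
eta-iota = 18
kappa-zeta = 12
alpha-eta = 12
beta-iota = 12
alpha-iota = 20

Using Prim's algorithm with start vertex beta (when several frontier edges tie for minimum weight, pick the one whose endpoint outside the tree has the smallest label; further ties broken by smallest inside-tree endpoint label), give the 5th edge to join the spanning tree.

alpha-eta

Prim, starting at beta.
Step 1: frontier [beta-zeta 10, beta-iota 12, beta-kappa 14, alpha-beta 20] → take beta-zeta (10); add zeta.
Step 2: frontier [beta-iota 12, beta-kappa 14, alpha-beta 20, kappa-zeta 12, alpha-zeta 14] → take beta-iota (12); add iota.
Step 3: frontier [beta-kappa 14, alpha-beta 20, eta-iota 18, alpha-iota 20, kappa-zeta 12, alpha-zeta 14] → take kappa-zeta (12); add kappa.
Step 4: frontier [alpha-beta 20, eta-iota 18, alpha-iota 20, eta-kappa 15, alpha-zeta 14] → take alpha-zeta (14); add alpha.
Step 5: frontier [alpha-eta 12, eta-iota 18, eta-kappa 15] → take alpha-eta (12); add eta.
The 5th edge added is alpha-eta.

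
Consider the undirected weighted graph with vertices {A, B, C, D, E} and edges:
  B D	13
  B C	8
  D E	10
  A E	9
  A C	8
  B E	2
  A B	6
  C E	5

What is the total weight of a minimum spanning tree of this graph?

23

Sort edges by weight, then run Kruskal:
B E (2): add — endpoints in different components.
C E (5): add — endpoints in different components.
A B (6): add — endpoints in different components.
A C (8): skip — A and C already connected.
B C (8): skip — B and C already connected.
A E (9): skip — A and E already connected.
D E (10): add — endpoints in different components.
MST edges: B E, C E, A B, D E; total weight 2+5+6+10 = 23.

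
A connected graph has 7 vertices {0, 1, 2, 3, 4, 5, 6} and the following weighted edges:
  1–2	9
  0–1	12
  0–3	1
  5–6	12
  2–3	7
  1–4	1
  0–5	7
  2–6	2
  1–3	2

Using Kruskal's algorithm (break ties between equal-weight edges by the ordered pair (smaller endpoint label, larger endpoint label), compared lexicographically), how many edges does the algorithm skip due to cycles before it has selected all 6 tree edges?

Kruskal: consider edges lightest-first.
0–3 (1): add. Components now {0,3} {1} {2} {4} {5} {6}
1–4 (1): add. Components now {0,3} {1,4} {2} {5} {6}
1–3 (2): add. Components now {0,1,3,4} {2} {5} {6}
2–6 (2): add. Components now {0,1,3,4} {2,6} {5}
0–5 (7): add. Components now {0,1,3,4,5} {2,6}
2–3 (7): add. Components now {0,1,2,3,4,5,6}
Edges rejected before the tree was complete: 0.

0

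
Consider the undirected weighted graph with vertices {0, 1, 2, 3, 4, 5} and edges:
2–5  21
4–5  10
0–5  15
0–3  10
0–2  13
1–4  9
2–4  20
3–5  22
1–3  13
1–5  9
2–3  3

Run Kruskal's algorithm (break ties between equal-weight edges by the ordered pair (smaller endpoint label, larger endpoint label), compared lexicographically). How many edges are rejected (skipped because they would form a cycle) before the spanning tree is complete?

2

Kruskal: consider edges lightest-first.
2–3 (3): add — endpoints in different components.
1–4 (9): add — endpoints in different components.
1–5 (9): add — endpoints in different components.
0–3 (10): add — endpoints in different components.
4–5 (10): skip — 4 and 5 already connected.
0–2 (13): skip — 0 and 2 already connected.
1–3 (13): add — endpoints in different components.
Edges rejected before the tree was complete: 2.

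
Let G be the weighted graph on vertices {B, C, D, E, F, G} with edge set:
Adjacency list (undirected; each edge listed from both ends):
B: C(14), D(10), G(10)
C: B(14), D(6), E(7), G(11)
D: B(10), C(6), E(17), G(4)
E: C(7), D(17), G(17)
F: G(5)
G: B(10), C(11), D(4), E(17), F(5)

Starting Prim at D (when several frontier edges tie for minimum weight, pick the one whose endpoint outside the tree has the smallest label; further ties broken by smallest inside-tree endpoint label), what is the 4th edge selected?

C-E

Grow the tree from D using Prim:
Step 1: cheapest edge leaving the tree is D—G (4); add G.
Step 2: cheapest edge leaving the tree is F—G (5); add F.
Step 3: cheapest edge leaving the tree is C—D (6); add C.
Step 4: cheapest edge leaving the tree is C—E (7); add E.
Step 5: cheapest edge leaving the tree is B—D (10); add B.
The 4th edge added is C—E.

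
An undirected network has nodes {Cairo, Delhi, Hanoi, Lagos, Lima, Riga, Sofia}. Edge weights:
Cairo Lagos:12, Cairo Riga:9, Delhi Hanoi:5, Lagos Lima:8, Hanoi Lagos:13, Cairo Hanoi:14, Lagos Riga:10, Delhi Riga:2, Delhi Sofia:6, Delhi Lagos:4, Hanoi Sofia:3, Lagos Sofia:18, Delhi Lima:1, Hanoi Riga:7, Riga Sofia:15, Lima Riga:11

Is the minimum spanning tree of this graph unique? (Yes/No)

Yes

Sort edges by weight, then run Kruskal:
Delhi Lima (1): add — endpoints in different components.
Delhi Riga (2): add — endpoints in different components.
Hanoi Sofia (3): add — endpoints in different components.
Delhi Lagos (4): add — endpoints in different components.
Delhi Hanoi (5): add — endpoints in different components.
Delhi Sofia (6): skip — Sofia and Delhi already connected.
Hanoi Riga (7): skip — Riga and Hanoi already connected.
Lagos Lima (8): skip — Lima and Lagos already connected.
Cairo Riga (9): add — endpoints in different components.
Every non-tree edge has weight strictly greater than the heaviest edge on the tree path between its endpoints, so the MST is unique.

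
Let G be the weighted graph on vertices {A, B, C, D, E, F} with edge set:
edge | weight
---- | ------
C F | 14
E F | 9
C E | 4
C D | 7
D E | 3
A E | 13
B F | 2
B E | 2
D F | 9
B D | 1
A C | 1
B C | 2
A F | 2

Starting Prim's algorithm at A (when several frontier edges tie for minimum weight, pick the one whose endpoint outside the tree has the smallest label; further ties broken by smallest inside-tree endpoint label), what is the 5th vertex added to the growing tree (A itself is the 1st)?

E

Prim's algorithm from A:
Step 1: cheapest edge leaving the tree is A C (1); add C.
Step 2: cheapest edge leaving the tree is B C (2); add B.
Step 3: cheapest edge leaving the tree is B D (1); add D.
Step 4: cheapest edge leaving the tree is B E (2); add E.
Step 5: cheapest edge leaving the tree is A F (2); add F.
Vertex order: A, C, B, D, E, F. The 5th vertex is E.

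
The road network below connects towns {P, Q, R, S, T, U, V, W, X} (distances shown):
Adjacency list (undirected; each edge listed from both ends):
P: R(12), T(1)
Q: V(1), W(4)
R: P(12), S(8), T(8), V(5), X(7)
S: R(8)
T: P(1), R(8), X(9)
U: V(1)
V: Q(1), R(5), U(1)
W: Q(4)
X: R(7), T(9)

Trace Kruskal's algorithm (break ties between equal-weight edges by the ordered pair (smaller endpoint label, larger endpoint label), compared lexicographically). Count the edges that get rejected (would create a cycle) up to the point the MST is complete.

Kruskal's algorithm — process edges by increasing weight (ties by edge label):
P T (1): add — endpoints in different components.
Q V (1): add — endpoints in different components.
U V (1): add — endpoints in different components.
Q W (4): add — endpoints in different components.
R V (5): add — endpoints in different components.
R X (7): add — endpoints in different components.
R S (8): add — endpoints in different components.
R T (8): add — endpoints in different components.
Edges rejected before the tree was complete: 0.

0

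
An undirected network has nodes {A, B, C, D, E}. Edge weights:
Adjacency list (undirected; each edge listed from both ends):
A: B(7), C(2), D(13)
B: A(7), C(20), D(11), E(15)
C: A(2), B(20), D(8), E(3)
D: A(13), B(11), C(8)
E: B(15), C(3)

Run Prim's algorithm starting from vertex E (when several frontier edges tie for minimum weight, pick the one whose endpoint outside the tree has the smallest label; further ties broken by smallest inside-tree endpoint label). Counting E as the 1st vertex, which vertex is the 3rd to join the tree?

A

Prim's algorithm from E:
Step 1: frontier [C-E 3, B-E 15] → take C-E (3); add C.
Step 2: frontier [A-C 2, C-D 8, B-C 20, B-E 15] → take A-C (2); add A.
Step 3: frontier [A-B 7, A-D 13, C-D 8, B-C 20, B-E 15] → take A-B (7); add B.
Step 4: frontier [A-D 13, B-D 11, C-D 8] → take C-D (8); add D.
Vertex order: E, C, A, B, D. The 3rd vertex is A.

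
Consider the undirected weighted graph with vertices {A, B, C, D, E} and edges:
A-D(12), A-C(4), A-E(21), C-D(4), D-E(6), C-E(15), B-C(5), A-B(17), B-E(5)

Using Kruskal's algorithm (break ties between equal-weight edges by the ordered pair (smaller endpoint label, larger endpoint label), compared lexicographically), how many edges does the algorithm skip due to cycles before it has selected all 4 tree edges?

Kruskal's algorithm — process edges by increasing weight (ties by edge label):
A-C (4): add. Components now {A,C} {B} {D} {E}
C-D (4): add. Components now {A,C,D} {B} {E}
B-C (5): add. Components now {A,B,C,D} {E}
B-E (5): add. Components now {A,B,C,D,E}
Edges rejected before the tree was complete: 0.

0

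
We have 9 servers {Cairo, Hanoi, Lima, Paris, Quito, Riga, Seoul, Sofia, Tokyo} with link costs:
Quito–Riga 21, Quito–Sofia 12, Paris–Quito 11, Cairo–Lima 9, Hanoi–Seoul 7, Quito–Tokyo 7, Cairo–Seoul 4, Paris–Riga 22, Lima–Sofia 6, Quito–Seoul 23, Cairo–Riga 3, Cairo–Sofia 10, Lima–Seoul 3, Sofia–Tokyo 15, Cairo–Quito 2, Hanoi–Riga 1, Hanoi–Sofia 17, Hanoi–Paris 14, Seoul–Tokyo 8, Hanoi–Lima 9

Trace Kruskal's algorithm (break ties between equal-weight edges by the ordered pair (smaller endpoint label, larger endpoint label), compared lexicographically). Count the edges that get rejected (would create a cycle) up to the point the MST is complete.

Kruskal: consider edges lightest-first.
Hanoi–Riga (1): add — endpoints in different components.
Cairo–Quito (2): add — endpoints in different components.
Cairo–Riga (3): add — endpoints in different components.
Lima–Seoul (3): add — endpoints in different components.
Cairo–Seoul (4): add — endpoints in different components.
Lima–Sofia (6): add — endpoints in different components.
Hanoi–Seoul (7): skip — Hanoi and Seoul already connected.
Quito–Tokyo (7): add — endpoints in different components.
Seoul–Tokyo (8): skip — Tokyo and Seoul already connected.
Cairo–Lima (9): skip — Lima and Cairo already connected.
Hanoi–Lima (9): skip — Hanoi and Lima already connected.
Cairo–Sofia (10): skip — Sofia and Cairo already connected.
Paris–Quito (11): add — endpoints in different components.
Edges rejected before the tree was complete: 5.

5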